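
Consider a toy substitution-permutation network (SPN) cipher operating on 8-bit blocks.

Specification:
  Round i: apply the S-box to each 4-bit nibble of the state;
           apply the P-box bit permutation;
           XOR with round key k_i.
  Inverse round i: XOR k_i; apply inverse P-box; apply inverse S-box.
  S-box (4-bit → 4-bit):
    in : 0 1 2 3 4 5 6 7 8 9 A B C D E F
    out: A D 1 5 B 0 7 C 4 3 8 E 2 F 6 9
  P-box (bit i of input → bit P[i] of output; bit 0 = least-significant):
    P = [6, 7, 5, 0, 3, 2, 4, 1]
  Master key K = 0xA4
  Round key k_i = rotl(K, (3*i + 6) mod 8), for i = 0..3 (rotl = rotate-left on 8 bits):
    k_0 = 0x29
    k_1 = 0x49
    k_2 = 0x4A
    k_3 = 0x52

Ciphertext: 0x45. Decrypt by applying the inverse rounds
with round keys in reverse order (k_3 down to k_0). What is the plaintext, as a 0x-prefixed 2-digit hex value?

0x91

s_0 = ciphertext = 0x45
s_1 = InvRound(s_0, k_3) = 0xBA
s_2 = InvRound(s_1, k_2) = 0x86
s_3 = InvRound(s_2, k_1) = 0x44
s_4 = InvRound(s_3, k_0) = 0x91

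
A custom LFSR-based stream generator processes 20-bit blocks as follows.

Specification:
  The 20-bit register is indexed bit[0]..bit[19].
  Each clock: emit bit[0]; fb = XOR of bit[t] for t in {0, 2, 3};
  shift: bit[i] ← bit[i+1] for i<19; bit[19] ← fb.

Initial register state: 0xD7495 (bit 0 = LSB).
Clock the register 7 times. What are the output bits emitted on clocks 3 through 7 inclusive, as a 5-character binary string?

reg_0 = 0xD7495
clock 1: out=1, reg = 0x6BA4A
clock 2: out=0, reg = 0xB5D25
clock 3: out=1, reg = 0x5AE92
clock 4: out=0, reg = 0x2D749
clock 5: out=1, reg = 0x16BA4
clock 6: out=0, reg = 0x8B5D2
clock 7: out=0, reg = 0x45AE9

10100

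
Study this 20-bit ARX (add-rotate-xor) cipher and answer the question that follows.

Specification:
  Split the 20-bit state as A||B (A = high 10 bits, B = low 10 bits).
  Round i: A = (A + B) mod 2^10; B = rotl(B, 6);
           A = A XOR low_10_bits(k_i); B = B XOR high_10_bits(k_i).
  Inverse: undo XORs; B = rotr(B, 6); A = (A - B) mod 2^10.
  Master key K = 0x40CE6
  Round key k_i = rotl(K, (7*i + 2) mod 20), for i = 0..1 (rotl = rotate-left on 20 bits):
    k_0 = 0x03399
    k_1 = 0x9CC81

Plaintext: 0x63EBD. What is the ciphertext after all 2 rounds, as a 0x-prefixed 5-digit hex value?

0xEF785

s_0 = plaintext = 0x63EBD
s_1 = Round(s_0, k_0) = 0xF5767
s_2 = Round(s_1, k_1) = 0xEF785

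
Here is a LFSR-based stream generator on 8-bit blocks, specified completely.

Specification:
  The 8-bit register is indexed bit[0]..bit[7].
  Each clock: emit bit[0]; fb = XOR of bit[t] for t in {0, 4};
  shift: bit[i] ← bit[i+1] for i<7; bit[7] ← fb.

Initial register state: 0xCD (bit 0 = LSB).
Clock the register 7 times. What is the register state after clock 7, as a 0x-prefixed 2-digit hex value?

0xA3

reg_0 = 0xCD
clock 1: out=1, reg = 0xE6
clock 2: out=0, reg = 0x73
clock 3: out=1, reg = 0x39
clock 4: out=1, reg = 0x1C
clock 5: out=0, reg = 0x8E
clock 6: out=0, reg = 0x47
clock 7: out=1, reg = 0xA3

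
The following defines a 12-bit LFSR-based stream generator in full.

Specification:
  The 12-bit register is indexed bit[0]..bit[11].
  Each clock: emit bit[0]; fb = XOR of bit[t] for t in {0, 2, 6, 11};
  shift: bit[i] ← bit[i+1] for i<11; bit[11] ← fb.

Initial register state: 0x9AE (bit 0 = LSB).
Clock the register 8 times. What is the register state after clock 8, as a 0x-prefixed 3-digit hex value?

0xDE9

reg_0 = 0x9AE
clock 1: out=0, reg = 0x4D7
clock 2: out=1, reg = 0xA6B
clock 3: out=1, reg = 0xD35
clock 4: out=1, reg = 0xE9A
clock 5: out=0, reg = 0xF4D
clock 6: out=1, reg = 0x7A6
clock 7: out=0, reg = 0xBD3
clock 8: out=1, reg = 0xDE9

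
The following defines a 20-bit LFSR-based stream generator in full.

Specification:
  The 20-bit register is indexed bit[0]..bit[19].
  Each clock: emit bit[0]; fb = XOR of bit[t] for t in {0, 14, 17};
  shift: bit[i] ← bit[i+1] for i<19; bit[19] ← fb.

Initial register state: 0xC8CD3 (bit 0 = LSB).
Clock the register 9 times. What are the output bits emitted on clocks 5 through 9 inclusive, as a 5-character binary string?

10110

reg_0 = 0xC8CD3
clock 1: out=1, reg = 0xE4669
clock 2: out=1, reg = 0xF2334
clock 3: out=0, reg = 0xF919A
clock 4: out=0, reg = 0xFC8CD
clock 5: out=1, reg = 0xFE466
clock 6: out=0, reg = 0x7F233
clock 7: out=1, reg = 0xBF919
clock 8: out=1, reg = 0xDFC8C
clock 9: out=0, reg = 0xEFE46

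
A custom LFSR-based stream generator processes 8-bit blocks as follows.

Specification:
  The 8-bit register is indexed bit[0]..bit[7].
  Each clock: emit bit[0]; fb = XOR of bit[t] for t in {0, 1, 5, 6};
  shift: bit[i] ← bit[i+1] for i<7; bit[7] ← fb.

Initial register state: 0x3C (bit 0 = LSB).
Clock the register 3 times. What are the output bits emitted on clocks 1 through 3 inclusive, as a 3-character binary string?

001

reg_0 = 0x3C
clock 1: out=0, reg = 0x9E
clock 2: out=0, reg = 0xCF
clock 3: out=1, reg = 0xE7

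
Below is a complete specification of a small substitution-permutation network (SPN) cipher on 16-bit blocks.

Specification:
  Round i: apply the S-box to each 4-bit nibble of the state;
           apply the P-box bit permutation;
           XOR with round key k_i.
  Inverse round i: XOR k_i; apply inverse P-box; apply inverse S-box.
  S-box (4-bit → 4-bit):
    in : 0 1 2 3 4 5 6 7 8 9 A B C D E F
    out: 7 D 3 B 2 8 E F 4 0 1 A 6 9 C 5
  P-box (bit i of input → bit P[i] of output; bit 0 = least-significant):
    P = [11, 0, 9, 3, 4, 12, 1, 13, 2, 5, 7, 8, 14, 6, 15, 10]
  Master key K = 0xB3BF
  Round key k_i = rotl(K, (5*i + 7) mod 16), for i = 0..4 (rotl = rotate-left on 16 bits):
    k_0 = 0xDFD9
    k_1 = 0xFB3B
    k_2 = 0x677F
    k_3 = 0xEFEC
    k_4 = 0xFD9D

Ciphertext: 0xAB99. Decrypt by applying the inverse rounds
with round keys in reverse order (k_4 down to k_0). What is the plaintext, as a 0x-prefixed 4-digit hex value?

0xECB8

s_0 = ciphertext = 0xAB99
s_1 = InvRound(s_0, k_4) = 0xDA48
s_2 = InvRound(s_1, k_3) = 0x57B9
s_3 = InvRound(s_2, k_2) = 0x4F69
s_4 = InvRound(s_3, k_1) = 0x6979
s_5 = InvRound(s_4, k_0) = 0xECB8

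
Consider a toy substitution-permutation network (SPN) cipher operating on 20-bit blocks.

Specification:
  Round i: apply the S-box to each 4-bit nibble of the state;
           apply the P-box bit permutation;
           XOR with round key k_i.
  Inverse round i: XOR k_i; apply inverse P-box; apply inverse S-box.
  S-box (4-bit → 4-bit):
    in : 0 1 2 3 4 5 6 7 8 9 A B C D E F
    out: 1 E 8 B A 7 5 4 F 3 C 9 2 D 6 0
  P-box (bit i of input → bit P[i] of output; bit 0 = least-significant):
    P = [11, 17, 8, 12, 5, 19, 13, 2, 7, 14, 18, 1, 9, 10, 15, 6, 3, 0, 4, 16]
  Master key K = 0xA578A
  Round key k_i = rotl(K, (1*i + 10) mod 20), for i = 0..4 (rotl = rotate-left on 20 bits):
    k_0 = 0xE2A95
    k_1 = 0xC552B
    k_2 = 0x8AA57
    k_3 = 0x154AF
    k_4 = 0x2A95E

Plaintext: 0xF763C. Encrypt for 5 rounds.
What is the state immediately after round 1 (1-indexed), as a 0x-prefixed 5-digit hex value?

0x0AA31

s_0 = plaintext = 0xF763C
s_1 = Round(s_0, k_0) = 0x0AA31
s_2 = Round(s_1, k_1) = 0x2C445
s_3 = Round(s_2, k_2) = 0x3E751
s_4 = Round(s_3, k_3) = 0xEE186
s_5 = Round(s_4, k_4) = 0xE4469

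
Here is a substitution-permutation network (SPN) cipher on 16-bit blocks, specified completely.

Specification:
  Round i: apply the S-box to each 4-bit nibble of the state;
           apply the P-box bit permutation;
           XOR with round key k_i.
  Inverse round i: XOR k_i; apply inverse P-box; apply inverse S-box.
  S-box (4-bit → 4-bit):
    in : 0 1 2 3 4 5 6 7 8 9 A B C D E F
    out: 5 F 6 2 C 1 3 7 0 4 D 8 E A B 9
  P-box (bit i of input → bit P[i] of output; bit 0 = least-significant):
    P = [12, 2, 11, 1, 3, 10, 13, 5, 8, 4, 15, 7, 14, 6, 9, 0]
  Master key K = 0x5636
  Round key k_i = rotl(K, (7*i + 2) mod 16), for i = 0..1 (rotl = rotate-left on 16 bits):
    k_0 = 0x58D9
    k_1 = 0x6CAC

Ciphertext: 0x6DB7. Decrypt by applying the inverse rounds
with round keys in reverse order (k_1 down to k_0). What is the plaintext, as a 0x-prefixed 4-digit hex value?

s_0 = ciphertext = 0x6DB7
s_1 = InvRound(s_0, k_1) = 0xB65B
s_2 = InvRound(s_1, k_0) = 0x0424

0x0424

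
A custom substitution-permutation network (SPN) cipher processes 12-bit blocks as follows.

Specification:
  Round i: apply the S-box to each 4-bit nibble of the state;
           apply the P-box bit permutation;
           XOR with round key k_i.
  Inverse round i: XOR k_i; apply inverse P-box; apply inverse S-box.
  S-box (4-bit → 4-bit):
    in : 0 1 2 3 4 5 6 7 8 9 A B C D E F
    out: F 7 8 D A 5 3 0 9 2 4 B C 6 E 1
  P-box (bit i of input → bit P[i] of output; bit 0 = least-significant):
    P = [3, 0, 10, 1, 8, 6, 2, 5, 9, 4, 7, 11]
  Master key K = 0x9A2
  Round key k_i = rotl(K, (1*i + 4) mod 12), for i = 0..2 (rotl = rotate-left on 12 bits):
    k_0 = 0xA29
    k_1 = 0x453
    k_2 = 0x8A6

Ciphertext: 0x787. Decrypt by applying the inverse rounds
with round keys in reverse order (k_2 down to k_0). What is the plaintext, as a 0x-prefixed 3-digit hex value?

0xD43

s_0 = ciphertext = 0x787
s_1 = InvRound(s_0, k_2) = 0x88D
s_2 = InvRound(s_1, k_1) = 0xED3
s_3 = InvRound(s_2, k_0) = 0xD43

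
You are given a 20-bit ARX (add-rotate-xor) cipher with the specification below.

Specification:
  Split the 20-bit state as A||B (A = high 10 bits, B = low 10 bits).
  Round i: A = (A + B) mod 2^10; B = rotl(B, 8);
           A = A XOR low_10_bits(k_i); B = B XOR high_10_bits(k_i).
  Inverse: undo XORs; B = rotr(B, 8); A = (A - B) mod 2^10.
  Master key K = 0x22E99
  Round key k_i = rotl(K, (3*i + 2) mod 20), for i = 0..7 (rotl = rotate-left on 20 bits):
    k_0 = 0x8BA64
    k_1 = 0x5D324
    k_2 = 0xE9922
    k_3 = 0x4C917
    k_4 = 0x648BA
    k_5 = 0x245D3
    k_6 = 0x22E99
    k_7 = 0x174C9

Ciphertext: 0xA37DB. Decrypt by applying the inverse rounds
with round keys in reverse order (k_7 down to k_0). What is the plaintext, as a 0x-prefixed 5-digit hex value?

0x71AD5

s_0 = ciphertext = 0xA37DB
s_1 = InvRound(s_0, k_7) = 0x0A61B
s_2 = InvRound(s_1, k_6) = 0x1BA42
s_3 = InvRound(s_2, k_5) = 0x9BF4E
s_4 = InvRound(s_3, k_4) = 0xD8F72
s_5 = InvRound(s_4, k_3) = 0x5C902
s_6 = InvRound(s_5, k_2) = 0x6FA92
s_7 = InvRound(s_6, k_1) = 0xBFF9B
s_8 = InvRound(s_7, k_0) = 0x71AD5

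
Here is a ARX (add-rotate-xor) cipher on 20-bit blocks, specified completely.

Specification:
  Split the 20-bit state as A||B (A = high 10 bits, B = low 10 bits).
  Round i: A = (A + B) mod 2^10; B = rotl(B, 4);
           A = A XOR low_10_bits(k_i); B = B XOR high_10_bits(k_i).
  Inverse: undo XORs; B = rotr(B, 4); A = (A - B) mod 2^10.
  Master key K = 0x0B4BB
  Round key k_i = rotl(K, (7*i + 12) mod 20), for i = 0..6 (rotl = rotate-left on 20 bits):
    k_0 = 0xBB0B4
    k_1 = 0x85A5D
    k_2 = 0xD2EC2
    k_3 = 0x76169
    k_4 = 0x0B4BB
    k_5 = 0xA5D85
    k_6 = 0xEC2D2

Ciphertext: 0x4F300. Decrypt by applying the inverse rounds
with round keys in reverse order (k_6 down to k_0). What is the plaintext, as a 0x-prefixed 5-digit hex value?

0xA5625

s_0 = ciphertext = 0x4F300
s_1 = InvRound(s_0, k_6) = 0xF8C0B
s_2 = InvRound(s_1, k_5) = 0xCF729
s_3 = InvRound(s_2, k_4) = 0x95930
s_4 = InvRound(s_3, k_3) = 0x4C60E
s_5 = InvRound(s_4, k_2) = 0xA7D54
s_6 = InvRound(s_5, k_1) = 0x038B4
s_7 = InvRound(s_6, k_0) = 0xA5625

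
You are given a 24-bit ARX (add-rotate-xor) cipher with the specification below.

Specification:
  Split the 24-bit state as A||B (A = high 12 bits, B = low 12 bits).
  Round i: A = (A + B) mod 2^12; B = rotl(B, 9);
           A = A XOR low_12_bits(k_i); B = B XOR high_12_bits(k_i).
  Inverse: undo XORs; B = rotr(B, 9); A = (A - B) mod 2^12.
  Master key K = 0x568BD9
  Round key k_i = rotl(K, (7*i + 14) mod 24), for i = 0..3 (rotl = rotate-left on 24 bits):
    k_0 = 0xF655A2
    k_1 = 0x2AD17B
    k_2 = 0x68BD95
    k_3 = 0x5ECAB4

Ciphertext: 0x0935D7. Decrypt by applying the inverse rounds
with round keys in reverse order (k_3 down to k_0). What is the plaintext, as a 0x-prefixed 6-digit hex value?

s_0 = ciphertext = 0x0935D7
s_1 = InvRound(s_0, k_3) = 0x84F1D8
s_2 = InvRound(s_1, k_2) = 0xB3FA9B
s_3 = InvRound(s_2, k_1) = 0x8901B4
s_4 = InvRound(s_3, k_0) = 0x6A368F

0x6A368F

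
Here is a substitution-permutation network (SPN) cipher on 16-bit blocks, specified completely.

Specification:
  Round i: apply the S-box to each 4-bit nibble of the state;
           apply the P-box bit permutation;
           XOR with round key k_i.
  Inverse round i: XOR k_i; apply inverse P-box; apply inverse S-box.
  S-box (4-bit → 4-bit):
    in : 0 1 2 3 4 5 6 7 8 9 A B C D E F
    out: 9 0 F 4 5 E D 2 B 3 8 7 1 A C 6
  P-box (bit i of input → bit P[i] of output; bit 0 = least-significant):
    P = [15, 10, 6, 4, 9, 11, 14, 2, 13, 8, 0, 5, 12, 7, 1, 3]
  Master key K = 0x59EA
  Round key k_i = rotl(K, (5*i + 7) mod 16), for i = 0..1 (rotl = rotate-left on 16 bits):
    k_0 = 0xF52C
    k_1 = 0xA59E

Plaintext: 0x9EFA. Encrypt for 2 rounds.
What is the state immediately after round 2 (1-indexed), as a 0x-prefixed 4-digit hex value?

s_0 = plaintext = 0x9EFA
s_1 = Round(s_0, k_0) = 0xAD9D
s_2 = Round(s_1, k_1) = 0xAAA6

0xAAA6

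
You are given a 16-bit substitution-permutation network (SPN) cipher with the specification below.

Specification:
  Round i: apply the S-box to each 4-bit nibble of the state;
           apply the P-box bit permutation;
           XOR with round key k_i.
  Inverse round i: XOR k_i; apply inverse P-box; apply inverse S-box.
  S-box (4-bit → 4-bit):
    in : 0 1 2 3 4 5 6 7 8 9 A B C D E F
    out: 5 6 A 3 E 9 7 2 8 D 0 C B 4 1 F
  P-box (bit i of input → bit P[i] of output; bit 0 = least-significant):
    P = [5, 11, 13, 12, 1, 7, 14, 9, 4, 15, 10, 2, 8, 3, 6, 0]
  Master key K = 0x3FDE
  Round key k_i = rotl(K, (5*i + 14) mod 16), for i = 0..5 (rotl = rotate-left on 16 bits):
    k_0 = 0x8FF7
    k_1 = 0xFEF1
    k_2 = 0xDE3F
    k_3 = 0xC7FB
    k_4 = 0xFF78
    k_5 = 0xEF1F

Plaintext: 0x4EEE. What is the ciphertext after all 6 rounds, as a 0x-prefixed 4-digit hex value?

s_0 = plaintext = 0x4EEE
s_1 = Round(s_0, k_0) = 0x8F8C
s_2 = Round(s_1, k_1) = 0x60C4
s_3 = Round(s_2, k_2) = 0xE1E5
s_4 = Round(s_3, k_3) = 0x52D9
s_5 = Round(s_4, k_4) = 0x0E5D
s_6 = Round(s_5, k_5) = 0xCC4D

0xCC4D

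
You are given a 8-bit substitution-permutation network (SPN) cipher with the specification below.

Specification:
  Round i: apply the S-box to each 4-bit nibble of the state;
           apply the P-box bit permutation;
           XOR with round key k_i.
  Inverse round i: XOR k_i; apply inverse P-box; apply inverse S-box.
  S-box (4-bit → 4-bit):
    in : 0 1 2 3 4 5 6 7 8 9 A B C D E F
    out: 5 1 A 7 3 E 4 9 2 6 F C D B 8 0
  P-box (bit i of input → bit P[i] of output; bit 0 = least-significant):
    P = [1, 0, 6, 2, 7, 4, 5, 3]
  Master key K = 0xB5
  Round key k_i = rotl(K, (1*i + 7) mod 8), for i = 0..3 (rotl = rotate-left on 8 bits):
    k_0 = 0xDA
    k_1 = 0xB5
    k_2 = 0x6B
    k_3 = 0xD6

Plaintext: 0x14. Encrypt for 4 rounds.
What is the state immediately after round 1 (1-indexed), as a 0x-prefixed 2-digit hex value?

s_0 = plaintext = 0x14
s_1 = Round(s_0, k_0) = 0x59
s_2 = Round(s_1, k_1) = 0xCC
s_3 = Round(s_2, k_2) = 0x85
s_4 = Round(s_3, k_3) = 0x83

0x59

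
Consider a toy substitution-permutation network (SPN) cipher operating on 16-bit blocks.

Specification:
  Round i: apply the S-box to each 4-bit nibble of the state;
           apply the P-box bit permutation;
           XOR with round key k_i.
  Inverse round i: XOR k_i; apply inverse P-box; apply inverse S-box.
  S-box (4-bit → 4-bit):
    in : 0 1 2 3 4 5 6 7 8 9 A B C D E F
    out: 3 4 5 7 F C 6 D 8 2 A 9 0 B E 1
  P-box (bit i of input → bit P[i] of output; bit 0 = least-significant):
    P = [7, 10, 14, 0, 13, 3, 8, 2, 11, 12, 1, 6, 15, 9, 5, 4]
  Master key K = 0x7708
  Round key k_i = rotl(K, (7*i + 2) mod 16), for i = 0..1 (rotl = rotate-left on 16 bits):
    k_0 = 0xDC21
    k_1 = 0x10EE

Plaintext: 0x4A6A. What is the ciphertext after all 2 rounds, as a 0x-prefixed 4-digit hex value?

0x9B9B

s_0 = plaintext = 0x4A6A
s_1 = Round(s_0, k_0) = 0x4B58
s_2 = Round(s_1, k_1) = 0x9B9B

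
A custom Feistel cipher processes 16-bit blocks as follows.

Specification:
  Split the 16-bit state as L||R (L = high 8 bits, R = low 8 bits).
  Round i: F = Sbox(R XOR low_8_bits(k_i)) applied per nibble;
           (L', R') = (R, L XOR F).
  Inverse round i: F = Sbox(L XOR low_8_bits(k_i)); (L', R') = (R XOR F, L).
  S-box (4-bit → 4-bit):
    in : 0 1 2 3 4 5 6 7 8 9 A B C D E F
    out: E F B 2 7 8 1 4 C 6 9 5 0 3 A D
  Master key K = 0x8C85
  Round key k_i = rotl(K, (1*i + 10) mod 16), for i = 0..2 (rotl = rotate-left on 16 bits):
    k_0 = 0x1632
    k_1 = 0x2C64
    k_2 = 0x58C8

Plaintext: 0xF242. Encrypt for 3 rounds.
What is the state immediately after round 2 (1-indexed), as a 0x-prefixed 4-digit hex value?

s_0 = plaintext = 0xF242
s_1 = Round(s_0, k_0) = 0x42BC
s_2 = Round(s_1, k_1) = 0xBC7E
s_3 = Round(s_2, k_2) = 0x7EED

0xBC7E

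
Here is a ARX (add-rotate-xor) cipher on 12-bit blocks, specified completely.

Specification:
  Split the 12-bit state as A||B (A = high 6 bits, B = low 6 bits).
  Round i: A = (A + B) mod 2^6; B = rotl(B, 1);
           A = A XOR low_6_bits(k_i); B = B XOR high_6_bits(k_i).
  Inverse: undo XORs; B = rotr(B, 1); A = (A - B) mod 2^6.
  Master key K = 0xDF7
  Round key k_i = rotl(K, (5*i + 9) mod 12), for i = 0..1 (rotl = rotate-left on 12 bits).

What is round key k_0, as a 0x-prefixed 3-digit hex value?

K = 0xDF7
k_0 = rotl(K, (5*0+9) mod 12) = rotl(K, 9) = 0xFBE

0xFBE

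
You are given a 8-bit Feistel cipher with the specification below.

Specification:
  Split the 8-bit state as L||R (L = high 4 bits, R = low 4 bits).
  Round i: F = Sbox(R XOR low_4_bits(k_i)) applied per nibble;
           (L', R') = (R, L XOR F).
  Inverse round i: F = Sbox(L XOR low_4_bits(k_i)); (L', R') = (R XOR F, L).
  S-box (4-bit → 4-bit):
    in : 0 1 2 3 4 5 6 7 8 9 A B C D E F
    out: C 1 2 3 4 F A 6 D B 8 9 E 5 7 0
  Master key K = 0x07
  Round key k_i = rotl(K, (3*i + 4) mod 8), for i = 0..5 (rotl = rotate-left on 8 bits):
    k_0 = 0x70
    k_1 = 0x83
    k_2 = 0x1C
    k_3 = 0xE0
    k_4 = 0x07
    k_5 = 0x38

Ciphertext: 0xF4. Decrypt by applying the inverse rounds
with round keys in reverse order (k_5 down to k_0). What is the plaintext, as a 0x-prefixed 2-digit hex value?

0x2F

s_0 = ciphertext = 0xF4
s_1 = InvRound(s_0, k_5) = 0x2F
s_2 = InvRound(s_1, k_4) = 0x02
s_3 = InvRound(s_2, k_3) = 0xE0
s_4 = InvRound(s_3, k_2) = 0x2E
s_5 = InvRound(s_4, k_1) = 0xF2
s_6 = InvRound(s_5, k_0) = 0x2F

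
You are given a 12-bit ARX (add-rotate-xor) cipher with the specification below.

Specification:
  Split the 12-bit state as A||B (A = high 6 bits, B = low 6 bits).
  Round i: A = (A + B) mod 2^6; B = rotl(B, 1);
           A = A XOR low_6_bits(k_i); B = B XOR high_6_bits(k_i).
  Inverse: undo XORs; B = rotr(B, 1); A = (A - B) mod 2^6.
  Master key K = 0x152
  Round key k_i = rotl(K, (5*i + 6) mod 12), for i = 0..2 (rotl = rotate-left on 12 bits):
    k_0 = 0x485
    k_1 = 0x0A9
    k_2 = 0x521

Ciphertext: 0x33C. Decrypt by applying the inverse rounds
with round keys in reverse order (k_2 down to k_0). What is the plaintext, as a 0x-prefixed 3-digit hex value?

s_0 = ciphertext = 0x33C
s_1 = InvRound(s_0, k_2) = 0x654
s_2 = InvRound(s_1, k_1) = 0x94B
s_3 = InvRound(s_2, k_0) = 0xD2C

0xD2C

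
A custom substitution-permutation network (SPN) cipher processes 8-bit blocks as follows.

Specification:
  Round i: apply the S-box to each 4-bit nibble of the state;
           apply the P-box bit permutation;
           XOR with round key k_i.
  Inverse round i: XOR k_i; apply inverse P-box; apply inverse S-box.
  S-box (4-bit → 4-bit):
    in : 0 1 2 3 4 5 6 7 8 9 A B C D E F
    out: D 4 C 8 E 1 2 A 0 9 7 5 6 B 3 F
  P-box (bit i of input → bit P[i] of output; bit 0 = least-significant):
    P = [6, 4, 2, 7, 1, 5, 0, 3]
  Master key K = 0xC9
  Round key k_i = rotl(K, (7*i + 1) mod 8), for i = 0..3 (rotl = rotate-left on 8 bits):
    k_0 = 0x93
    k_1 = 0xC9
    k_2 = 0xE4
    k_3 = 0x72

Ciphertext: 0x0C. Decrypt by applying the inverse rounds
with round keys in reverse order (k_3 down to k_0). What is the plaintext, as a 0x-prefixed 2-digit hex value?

s_0 = ciphertext = 0x0C
s_1 = InvRound(s_0, k_3) = 0xDA
s_2 = InvRound(s_1, k_2) = 0xDC
s_3 = InvRound(s_2, k_1) = 0x1C
s_4 = InvRound(s_3, k_0) = 0x02

0x02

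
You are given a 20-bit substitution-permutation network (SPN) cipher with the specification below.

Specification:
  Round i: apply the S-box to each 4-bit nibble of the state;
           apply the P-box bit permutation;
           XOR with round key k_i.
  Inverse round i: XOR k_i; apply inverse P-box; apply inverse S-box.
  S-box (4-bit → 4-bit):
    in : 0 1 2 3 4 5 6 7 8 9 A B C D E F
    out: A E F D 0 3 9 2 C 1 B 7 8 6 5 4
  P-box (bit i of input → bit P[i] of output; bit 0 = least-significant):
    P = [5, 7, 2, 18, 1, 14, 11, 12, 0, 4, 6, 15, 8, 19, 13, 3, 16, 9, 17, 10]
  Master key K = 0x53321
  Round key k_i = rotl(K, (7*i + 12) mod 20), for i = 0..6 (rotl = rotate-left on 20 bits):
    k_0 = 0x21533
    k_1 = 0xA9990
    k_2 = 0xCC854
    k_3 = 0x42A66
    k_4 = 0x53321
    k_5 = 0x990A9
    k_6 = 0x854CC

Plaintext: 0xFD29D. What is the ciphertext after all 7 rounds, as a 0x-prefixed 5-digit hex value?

s_0 = plaintext = 0xFD29D
s_1 = Round(s_0, k_0) = 0x8B5E4
s_2 = Round(s_1, k_1) = 0x0B483
s_3 = Round(s_2, k_2) = 0x0F770
s_4 = Round(s_3, k_3) = 0x04CF6
s_5 = Round(s_4, k_4) = 0x1BD01
s_6 = Round(s_5, k_5) = 0x7E77D
s_7 = Round(s_6, k_6) = 0x83758

0x83758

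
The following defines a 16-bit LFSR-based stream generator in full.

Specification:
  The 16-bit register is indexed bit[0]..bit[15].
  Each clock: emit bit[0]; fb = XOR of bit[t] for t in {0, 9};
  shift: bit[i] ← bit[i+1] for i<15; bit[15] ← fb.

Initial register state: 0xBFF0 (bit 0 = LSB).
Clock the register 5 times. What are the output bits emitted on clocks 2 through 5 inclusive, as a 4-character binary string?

reg_0 = 0xBFF0
clock 1: out=0, reg = 0xDFF8
clock 2: out=0, reg = 0xEFFC
clock 3: out=0, reg = 0xF7FE
clock 4: out=0, reg = 0xFBFF
clock 5: out=1, reg = 0x7DFF

0001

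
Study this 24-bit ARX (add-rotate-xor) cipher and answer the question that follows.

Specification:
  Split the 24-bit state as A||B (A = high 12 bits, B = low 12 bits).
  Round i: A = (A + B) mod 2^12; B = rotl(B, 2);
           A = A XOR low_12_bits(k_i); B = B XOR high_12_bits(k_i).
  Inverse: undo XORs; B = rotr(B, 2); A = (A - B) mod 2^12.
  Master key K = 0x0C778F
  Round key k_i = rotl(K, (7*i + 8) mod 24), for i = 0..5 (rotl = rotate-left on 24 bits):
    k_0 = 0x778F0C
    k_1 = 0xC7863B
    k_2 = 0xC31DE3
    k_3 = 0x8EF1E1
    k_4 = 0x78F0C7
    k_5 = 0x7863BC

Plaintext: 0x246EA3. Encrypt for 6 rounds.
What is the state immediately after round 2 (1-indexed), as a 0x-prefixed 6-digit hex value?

s_0 = plaintext = 0x246EA3
s_1 = Round(s_0, k_0) = 0xFE5DF7
s_2 = Round(s_1, k_1) = 0xBE7BA7
s_3 = Round(s_2, k_2) = 0xA6D2AF
s_4 = Round(s_3, k_3) = 0xCFD253
s_5 = Round(s_4, k_4) = 0xF97EC3
s_6 = Round(s_5, k_5) = 0xDE6C89

0xBE7BA7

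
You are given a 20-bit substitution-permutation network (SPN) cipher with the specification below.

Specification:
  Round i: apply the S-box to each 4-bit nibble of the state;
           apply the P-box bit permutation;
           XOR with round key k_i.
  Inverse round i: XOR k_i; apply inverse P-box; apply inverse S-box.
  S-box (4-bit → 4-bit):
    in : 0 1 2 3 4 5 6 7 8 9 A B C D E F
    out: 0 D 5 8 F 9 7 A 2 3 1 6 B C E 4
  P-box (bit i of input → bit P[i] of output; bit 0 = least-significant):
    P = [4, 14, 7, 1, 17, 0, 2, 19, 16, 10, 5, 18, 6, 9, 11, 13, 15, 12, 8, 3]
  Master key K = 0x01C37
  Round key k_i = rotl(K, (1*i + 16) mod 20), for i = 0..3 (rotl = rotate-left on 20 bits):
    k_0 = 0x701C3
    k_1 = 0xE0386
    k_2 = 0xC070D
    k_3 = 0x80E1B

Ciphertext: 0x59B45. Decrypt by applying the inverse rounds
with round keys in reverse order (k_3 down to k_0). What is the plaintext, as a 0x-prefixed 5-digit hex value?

0xAA0E2

s_0 = ciphertext = 0x59B45
s_1 = InvRound(s_0, k_3) = 0x4ACD5
s_2 = InvRound(s_1, k_2) = 0x14032
s_3 = InvRound(s_2, k_1) = 0xF8116
s_4 = InvRound(s_3, k_0) = 0xAA0E2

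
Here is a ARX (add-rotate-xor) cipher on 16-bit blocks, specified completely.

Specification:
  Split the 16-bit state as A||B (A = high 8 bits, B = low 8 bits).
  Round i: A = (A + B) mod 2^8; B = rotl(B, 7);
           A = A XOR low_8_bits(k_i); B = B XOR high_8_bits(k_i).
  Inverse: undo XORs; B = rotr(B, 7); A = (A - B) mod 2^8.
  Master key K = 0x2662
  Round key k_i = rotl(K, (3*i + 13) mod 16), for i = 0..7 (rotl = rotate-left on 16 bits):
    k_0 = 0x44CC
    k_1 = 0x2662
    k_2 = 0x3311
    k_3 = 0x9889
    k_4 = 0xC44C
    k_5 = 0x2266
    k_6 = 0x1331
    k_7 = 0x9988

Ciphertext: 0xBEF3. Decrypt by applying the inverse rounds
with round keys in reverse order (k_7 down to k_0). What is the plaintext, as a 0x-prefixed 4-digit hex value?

s_0 = ciphertext = 0xBEF3
s_1 = InvRound(s_0, k_7) = 0x62D4
s_2 = InvRound(s_1, k_6) = 0xC48F
s_3 = InvRound(s_2, k_5) = 0x475B
s_4 = InvRound(s_3, k_4) = 0xCC3F
s_5 = InvRound(s_4, k_3) = 0xF64F
s_6 = InvRound(s_5, k_2) = 0xEFF8
s_7 = InvRound(s_6, k_1) = 0xD0BD
s_8 = InvRound(s_7, k_0) = 0x29F3

0x29F3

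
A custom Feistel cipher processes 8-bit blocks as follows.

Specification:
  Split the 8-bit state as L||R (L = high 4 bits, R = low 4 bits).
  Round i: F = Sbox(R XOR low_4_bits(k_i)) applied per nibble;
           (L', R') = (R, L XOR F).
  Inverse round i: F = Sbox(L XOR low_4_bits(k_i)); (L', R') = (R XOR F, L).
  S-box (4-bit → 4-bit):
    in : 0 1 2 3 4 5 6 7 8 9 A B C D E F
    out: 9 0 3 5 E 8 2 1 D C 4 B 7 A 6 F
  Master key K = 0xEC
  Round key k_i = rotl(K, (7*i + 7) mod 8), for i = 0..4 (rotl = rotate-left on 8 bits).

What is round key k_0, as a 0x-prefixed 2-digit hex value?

K = 0xEC
k_0 = rotl(K, (7*0+7) mod 8) = rotl(K, 7) = 0x76

0x76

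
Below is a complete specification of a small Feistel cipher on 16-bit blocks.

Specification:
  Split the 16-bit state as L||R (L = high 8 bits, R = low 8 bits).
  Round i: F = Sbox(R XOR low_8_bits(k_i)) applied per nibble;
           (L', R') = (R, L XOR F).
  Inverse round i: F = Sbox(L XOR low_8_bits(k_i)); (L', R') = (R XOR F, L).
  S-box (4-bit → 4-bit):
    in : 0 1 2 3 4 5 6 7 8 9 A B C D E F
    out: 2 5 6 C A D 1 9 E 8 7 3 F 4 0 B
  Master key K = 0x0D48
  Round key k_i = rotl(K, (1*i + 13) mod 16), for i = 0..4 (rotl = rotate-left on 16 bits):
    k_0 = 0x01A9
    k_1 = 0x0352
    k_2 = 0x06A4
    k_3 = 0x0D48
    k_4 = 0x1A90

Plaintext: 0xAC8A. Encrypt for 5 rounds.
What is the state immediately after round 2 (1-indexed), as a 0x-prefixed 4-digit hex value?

0xC00C

s_0 = plaintext = 0xAC8A
s_1 = Round(s_0, k_0) = 0x8AC0
s_2 = Round(s_1, k_1) = 0xC00C
s_3 = Round(s_2, k_2) = 0x0CBE
s_4 = Round(s_3, k_3) = 0xBEBD
s_5 = Round(s_4, k_4) = 0xBDDA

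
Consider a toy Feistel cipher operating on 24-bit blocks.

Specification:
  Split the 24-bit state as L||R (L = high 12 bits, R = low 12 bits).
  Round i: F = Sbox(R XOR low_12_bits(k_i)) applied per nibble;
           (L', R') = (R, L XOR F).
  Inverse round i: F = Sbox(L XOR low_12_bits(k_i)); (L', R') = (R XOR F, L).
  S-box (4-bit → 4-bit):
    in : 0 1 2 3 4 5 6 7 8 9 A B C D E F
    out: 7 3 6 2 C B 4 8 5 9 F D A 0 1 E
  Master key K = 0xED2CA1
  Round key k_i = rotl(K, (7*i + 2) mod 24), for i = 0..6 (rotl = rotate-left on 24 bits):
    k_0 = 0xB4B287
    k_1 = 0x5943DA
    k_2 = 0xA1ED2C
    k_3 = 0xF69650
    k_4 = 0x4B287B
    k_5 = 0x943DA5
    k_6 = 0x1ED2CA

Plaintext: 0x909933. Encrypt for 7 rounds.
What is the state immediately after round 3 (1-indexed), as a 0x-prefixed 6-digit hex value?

0x14DE96

s_0 = plaintext = 0x909933
s_1 = Round(s_0, k_0) = 0x9334D5
s_2 = Round(s_1, k_1) = 0x4D514D
s_3 = Round(s_2, k_2) = 0x14DE96
s_4 = Round(s_3, k_3) = 0xE964E9
s_5 = Round(s_4, k_4) = 0x4E9400
s_6 = Round(s_5, k_5) = 0x400D12
s_7 = Round(s_6, k_6) = 0xD12A05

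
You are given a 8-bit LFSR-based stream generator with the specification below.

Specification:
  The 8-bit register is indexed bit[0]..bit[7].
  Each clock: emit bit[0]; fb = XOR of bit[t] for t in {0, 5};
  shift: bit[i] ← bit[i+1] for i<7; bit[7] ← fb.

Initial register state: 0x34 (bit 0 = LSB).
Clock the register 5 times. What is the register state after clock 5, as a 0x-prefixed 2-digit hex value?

reg_0 = 0x34
clock 1: out=0, reg = 0x9A
clock 2: out=0, reg = 0x4D
clock 3: out=1, reg = 0xA6
clock 4: out=0, reg = 0xD3
clock 5: out=1, reg = 0xE9

0xE9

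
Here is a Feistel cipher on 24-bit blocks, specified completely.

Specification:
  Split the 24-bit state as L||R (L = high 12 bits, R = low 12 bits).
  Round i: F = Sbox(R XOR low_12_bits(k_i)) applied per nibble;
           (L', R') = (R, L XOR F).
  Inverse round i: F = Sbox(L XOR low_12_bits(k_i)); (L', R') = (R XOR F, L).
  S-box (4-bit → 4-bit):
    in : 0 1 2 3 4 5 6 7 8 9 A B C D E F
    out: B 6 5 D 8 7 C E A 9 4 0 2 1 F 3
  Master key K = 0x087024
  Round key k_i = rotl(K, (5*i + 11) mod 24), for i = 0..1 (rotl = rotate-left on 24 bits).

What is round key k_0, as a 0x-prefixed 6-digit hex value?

0x812043

K = 0x087024
k_0 = rotl(K, (5*0+11) mod 24) = rotl(K, 11) = 0x812043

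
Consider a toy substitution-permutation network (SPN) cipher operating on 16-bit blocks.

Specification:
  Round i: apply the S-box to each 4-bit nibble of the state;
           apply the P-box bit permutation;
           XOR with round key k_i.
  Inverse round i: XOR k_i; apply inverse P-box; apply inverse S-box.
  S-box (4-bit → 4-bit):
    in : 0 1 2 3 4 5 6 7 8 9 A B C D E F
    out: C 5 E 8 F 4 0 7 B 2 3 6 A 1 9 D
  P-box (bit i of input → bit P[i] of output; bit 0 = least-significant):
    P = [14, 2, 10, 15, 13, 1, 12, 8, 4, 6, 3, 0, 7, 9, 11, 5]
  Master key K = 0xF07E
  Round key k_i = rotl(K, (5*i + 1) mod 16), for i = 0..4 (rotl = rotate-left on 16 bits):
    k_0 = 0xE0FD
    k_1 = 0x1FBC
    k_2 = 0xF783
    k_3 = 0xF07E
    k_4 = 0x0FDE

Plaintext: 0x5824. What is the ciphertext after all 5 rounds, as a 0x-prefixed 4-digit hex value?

s_0 = plaintext = 0x5824
s_1 = Round(s_0, k_0) = 0x3DAA
s_2 = Round(s_1, k_1) = 0x7F8A
s_3 = Round(s_2, k_2) = 0x9C1C
s_4 = Round(s_3, k_3) = 0x423B
s_5 = Round(s_4, k_4) = 0x0033

0x0033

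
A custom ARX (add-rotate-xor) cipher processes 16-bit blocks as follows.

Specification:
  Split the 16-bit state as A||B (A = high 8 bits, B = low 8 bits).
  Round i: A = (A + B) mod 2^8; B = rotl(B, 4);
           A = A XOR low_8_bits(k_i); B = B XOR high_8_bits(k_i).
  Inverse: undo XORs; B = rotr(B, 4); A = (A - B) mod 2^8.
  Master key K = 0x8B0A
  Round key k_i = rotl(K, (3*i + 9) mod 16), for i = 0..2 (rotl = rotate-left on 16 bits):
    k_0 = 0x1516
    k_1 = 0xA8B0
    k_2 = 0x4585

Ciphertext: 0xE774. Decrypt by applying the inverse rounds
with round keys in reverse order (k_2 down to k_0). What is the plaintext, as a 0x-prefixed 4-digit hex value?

s_0 = ciphertext = 0xE774
s_1 = InvRound(s_0, k_2) = 0x4F13
s_2 = InvRound(s_1, k_1) = 0x44BB
s_3 = InvRound(s_2, k_0) = 0x68EA

0x68EA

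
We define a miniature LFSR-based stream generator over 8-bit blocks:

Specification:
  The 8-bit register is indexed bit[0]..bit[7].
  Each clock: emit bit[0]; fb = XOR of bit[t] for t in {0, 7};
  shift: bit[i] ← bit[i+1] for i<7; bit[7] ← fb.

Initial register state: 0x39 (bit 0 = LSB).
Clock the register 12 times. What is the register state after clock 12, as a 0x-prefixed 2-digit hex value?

0xD1

reg_0 = 0x39
clock 1: out=1, reg = 0x9C
clock 2: out=0, reg = 0xCE
clock 3: out=0, reg = 0xE7
clock 4: out=1, reg = 0x73
clock 5: out=1, reg = 0xB9
clock 6: out=1, reg = 0x5C
clock 7: out=0, reg = 0x2E
clock 8: out=0, reg = 0x17
clock 9: out=1, reg = 0x8B
clock 10: out=1, reg = 0x45
clock 11: out=1, reg = 0xA2
clock 12: out=0, reg = 0xD1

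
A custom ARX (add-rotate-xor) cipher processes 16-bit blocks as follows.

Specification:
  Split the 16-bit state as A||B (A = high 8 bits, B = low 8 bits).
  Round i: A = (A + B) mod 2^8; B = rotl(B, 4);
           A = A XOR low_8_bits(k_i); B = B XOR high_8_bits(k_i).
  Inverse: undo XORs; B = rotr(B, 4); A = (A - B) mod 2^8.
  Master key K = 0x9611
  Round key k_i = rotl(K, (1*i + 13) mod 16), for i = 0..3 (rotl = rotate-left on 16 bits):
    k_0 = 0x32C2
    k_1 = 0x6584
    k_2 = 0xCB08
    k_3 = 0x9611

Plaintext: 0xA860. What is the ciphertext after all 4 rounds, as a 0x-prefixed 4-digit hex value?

s_0 = plaintext = 0xA860
s_1 = Round(s_0, k_0) = 0xCA34
s_2 = Round(s_1, k_1) = 0x7A26
s_3 = Round(s_2, k_2) = 0xA8A9
s_4 = Round(s_3, k_3) = 0x400C

0x400C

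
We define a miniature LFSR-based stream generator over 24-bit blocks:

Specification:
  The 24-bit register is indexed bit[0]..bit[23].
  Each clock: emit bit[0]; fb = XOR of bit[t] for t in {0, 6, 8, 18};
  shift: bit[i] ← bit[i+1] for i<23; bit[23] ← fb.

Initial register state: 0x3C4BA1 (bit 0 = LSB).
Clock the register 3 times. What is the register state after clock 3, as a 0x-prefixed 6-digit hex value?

0x678974

reg_0 = 0x3C4BA1
clock 1: out=1, reg = 0x9E25D0
clock 2: out=0, reg = 0xCF12E8
clock 3: out=0, reg = 0x678974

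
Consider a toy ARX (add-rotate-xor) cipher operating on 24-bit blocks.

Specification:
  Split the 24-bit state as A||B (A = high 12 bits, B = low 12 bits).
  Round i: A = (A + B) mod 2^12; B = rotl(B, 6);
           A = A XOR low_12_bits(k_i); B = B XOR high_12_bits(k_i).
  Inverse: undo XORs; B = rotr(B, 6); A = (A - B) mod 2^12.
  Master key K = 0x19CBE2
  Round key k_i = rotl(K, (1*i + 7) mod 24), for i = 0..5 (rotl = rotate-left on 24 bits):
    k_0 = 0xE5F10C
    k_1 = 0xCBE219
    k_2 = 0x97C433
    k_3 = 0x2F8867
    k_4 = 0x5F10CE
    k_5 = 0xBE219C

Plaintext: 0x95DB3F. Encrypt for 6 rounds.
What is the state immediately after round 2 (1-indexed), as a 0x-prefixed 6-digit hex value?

s_0 = plaintext = 0x95DB3F
s_1 = Round(s_0, k_0) = 0x5901B3
s_2 = Round(s_1, k_1) = 0x55A078
s_3 = Round(s_2, k_2) = 0x1E177D
s_4 = Round(s_3, k_3) = 0x139DA5
s_5 = Round(s_4, k_4) = 0xE10C87
s_6 = Round(s_5, k_5) = 0xB0BA10

0x55A078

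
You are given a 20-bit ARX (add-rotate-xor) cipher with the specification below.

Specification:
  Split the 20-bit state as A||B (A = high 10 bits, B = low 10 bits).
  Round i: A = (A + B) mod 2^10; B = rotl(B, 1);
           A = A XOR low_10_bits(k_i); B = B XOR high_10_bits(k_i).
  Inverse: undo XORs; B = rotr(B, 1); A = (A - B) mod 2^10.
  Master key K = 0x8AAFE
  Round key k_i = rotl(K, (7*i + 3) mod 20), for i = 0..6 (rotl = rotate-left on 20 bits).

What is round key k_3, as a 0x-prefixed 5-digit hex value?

K = 0x8AAFE
k_0 = rotl(K, (7*0+3) mod 20) = rotl(K, 3) = 0x557F4
k_1 = rotl(K, (7*1+3) mod 20) = rotl(K, 10) = 0xBFA2A
k_2 = rotl(K, (7*2+3) mod 20) = rotl(K, 17) = 0xD155F
k_3 = rotl(K, (7*3+3) mod 20) = rotl(K, 4) = 0xAAFE8

0xAAFE8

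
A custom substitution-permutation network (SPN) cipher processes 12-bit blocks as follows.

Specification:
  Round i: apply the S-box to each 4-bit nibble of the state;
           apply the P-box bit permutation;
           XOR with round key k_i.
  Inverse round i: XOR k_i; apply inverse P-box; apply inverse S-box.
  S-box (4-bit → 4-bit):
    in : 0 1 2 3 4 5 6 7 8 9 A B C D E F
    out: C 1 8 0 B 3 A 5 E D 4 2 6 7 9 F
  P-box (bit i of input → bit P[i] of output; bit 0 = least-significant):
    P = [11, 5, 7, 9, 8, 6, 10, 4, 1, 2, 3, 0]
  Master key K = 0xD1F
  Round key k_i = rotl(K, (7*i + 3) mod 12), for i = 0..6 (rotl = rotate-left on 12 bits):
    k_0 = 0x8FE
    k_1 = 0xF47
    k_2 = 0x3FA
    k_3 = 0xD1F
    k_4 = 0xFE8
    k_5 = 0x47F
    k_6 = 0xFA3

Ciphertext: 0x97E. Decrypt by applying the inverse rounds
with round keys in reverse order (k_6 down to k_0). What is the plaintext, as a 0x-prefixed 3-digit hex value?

s_0 = ciphertext = 0x97E
s_1 = InvRound(s_0, k_6) = 0x880
s_2 = InvRound(s_1, k_5) = 0xF8D
s_3 = InvRound(s_2, k_4) = 0x6BB
s_4 = InvRound(s_3, k_3) = 0xB1F
s_5 = InvRound(s_4, k_2) = 0x6BD
s_6 = InvRound(s_5, k_1) = 0x74D
s_7 = InvRound(s_6, k_0) = 0xE9F

0xE9F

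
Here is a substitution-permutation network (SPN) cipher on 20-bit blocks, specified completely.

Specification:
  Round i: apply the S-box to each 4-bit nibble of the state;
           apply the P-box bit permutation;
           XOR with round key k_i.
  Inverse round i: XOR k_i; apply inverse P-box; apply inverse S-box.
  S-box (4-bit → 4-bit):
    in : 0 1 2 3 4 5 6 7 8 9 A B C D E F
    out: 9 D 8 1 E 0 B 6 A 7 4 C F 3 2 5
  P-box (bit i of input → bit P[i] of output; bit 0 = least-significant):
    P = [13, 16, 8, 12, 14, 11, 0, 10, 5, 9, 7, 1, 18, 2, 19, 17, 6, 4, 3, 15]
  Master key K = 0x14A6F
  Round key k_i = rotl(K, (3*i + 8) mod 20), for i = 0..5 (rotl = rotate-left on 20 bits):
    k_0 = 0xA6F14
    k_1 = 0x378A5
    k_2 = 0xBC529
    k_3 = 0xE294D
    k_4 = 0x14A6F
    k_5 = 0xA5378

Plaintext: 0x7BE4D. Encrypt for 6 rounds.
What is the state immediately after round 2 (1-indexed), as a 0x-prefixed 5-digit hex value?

s_0 = plaintext = 0x7BE4D
s_1 = Round(s_0, k_0) = 0x1410D
s_2 = Round(s_1, k_1) = 0x89C4B
s_3 = Round(s_2, k_2) = 0x75A9E
s_4 = Round(s_3, k_3) = 0xF61D4
s_5 = Round(s_4, k_4) = 0x61381
s_6 = Round(s_5, k_5) = 0x4EE08

0x89C4B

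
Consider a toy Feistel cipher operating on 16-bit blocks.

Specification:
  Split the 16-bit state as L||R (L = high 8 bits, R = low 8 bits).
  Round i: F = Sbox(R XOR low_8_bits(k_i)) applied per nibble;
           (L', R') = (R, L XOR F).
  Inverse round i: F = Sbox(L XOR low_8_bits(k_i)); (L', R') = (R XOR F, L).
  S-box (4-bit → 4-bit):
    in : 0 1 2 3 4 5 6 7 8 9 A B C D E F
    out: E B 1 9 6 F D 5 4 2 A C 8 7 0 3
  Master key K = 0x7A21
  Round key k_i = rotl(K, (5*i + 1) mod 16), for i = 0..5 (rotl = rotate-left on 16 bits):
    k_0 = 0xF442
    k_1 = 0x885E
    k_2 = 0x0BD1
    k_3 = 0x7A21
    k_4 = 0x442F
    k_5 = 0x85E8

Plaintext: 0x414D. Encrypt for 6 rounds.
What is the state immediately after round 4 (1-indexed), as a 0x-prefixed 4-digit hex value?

0x046A

s_0 = plaintext = 0x414D
s_1 = Round(s_0, k_0) = 0x4DA2
s_2 = Round(s_1, k_1) = 0xA275
s_3 = Round(s_2, k_2) = 0x7504
s_4 = Round(s_3, k_3) = 0x046A
s_5 = Round(s_4, k_4) = 0x6A6B
s_6 = Round(s_5, k_5) = 0x6B23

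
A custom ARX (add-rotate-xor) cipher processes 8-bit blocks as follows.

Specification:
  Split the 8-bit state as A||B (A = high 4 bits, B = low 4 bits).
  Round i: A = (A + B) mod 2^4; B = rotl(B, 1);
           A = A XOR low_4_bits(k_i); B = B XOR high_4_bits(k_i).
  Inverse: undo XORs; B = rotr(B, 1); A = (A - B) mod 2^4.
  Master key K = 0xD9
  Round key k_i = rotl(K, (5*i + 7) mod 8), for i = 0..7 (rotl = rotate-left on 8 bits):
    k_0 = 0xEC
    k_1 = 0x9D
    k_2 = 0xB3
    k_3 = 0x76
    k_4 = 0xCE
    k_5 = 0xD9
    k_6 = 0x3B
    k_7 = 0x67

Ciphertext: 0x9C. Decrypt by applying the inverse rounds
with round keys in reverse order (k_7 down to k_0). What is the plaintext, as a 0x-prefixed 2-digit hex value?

0x3C

s_0 = ciphertext = 0x9C
s_1 = InvRound(s_0, k_7) = 0x95
s_2 = InvRound(s_1, k_6) = 0xF3
s_3 = InvRound(s_2, k_5) = 0xF7
s_4 = InvRound(s_3, k_4) = 0x4D
s_5 = InvRound(s_4, k_3) = 0xD5
s_6 = InvRound(s_5, k_2) = 0x77
s_7 = InvRound(s_6, k_1) = 0x37
s_8 = InvRound(s_7, k_0) = 0x3C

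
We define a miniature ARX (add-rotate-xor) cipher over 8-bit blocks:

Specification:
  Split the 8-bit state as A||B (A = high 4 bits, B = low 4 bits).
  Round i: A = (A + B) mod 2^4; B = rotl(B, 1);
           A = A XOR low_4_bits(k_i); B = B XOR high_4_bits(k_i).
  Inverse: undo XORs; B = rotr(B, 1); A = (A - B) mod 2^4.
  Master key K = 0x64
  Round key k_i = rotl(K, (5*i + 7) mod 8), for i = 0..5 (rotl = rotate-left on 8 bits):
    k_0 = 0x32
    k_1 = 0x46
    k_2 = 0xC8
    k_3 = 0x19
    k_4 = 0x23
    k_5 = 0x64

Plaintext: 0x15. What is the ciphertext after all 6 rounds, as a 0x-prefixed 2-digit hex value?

s_0 = plaintext = 0x15
s_1 = Round(s_0, k_0) = 0x49
s_2 = Round(s_1, k_1) = 0xB7
s_3 = Round(s_2, k_2) = 0xA2
s_4 = Round(s_3, k_3) = 0x55
s_5 = Round(s_4, k_4) = 0x98
s_6 = Round(s_5, k_5) = 0x57

0x57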